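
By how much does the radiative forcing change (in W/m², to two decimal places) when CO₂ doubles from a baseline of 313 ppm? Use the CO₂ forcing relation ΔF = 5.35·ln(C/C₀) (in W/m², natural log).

ΔF = 5.35 × ln(2) = 5.35 × 0.69315 = 3.7084 W/m².

ΔF = 3.71 W/m²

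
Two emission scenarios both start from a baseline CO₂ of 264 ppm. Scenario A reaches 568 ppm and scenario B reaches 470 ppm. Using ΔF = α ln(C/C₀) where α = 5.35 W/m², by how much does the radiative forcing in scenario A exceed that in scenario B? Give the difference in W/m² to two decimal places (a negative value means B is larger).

ΔF_A = 5.35 ln(568/264) = 5.35 × 0.76617 = 4.0990 W/m².
ΔF_B = 5.35 ln(470/264) = 5.35 × 0.57678 = 3.0858 W/m².
Difference: 4.0990 − 3.0858 = 1.0132 W/m².
(Equivalently, ΔF_A − ΔF_B = 5.35 ln(568/470) = 5.35 × 0.18939 = 1.0132 W/m².)

ΔF_A − ΔF_B = 1.01 W/m²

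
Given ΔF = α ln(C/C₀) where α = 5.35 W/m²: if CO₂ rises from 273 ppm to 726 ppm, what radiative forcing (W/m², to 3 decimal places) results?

CO₂ absorption bands are partially saturated, so forcing scales with the logarithm of the concentration ratio.
CO₂: 5.35 × ln(726/273) = 5.35 × ln(2.65934) = 5.35 × 0.97808 = 5.2327 W/m².

ΔF = 5.233 W/m²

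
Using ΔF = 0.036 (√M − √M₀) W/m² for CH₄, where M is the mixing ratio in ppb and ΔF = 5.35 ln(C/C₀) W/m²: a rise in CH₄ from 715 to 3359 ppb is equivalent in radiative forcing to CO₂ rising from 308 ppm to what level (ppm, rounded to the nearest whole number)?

C ≈ 380 ppm

CH₄ forcing: 0.036 × (√3359 − √715) = 0.036 × (57.9569 − 26.7395) = 0.036 × 31.2174 = 1.12383 W/m².
Set 5.35 ln(C/308) = 1.12383: ln(C/308) = 1.12383/5.35 = 0.21006, so C = 308 × e^0.21006 = 308 × 1.23375 = 380.00 ppm.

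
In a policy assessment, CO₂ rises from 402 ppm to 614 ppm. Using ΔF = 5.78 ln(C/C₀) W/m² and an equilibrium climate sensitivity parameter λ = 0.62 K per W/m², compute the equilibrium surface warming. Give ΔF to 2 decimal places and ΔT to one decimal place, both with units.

ΔF = 2.45 W/m²; ΔT = 1.5 K

CO₂: 5.78 × ln(614/402) = 5.78 × ln(1.52736) = 5.78 × 0.42354 = 2.4481 W/m².
ΔT = λ ΔF = 0.62 × 2.45 = 1.5190 K.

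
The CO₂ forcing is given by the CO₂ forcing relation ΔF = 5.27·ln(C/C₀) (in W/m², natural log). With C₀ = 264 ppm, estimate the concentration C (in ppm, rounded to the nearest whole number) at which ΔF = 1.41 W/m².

Set 5.27 ln(C/264) = 1.41, so ln(C/264) = 1.41/5.27 = 0.26755.
Then C/264 = e^0.26755 = 1.30676, giving C = 264 × 1.30676 = 344.98 ppm.

C ≈ 345 ppm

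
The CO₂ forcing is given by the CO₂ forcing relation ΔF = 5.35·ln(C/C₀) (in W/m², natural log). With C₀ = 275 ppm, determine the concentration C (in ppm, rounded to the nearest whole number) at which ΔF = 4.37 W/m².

Set 5.35 ln(C/275) = 4.37, so ln(C/275) = 4.37/5.35 = 0.81682.
Then C/275 = e^0.81682 = 2.26329, giving C = 275 × 2.26329 = 622.40 ppm.

C ≈ 622 ppm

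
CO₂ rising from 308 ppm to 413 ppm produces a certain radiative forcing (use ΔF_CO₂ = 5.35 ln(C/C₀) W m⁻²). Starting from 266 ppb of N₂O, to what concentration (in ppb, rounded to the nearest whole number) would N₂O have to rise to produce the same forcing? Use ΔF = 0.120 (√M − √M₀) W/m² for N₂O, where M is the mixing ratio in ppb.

CO₂ forcing: 5.35 × ln(413/308) = 5.35 × 0.293348 = 1.56941 W/m².
Set 0.120(√M − √266) = 1.56941: √M = 1.56941/0.120 + √266 = 13.0784 + 16.3095 = 29.3879.
M = (29.3879)² = 863.65 ppb.

M ≈ 864 ppb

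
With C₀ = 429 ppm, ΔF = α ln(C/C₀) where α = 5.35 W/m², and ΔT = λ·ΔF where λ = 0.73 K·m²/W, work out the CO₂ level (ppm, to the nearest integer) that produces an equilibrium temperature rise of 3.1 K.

C ≈ 949 ppm

Required forcing: ΔF = ΔT/λ = 3.1/0.73 = 4.2466 W/m².
Then ln(C/429) = ΔF/5.35 = 4.2466/5.35 = 0.79376.
So C = 429 × e^0.79376 = 429 × 2.21170 = 948.82 ppm.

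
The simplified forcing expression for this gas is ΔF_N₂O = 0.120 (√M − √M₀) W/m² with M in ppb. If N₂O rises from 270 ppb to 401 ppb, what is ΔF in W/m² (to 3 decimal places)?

ΔF = 0.431 W/m²

N₂O: 0.120 × (√401 − √270) = 0.120 × (20.0250 − 16.4317) = 0.120 × 3.5933 = 0.4312 W/m².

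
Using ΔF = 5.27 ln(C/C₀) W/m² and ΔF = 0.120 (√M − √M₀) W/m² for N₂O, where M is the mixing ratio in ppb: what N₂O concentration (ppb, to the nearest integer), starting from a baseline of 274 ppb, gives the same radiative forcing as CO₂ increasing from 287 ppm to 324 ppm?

M ≈ 479 ppb

CO₂ forcing: 5.27 × ln(324/287) = 5.27 × 0.121261 = 0.63905 W/m².
Set 0.120(√M − √274) = 0.63905: √M = 0.63905/0.120 + √274 = 5.3254 + 16.5529 = 21.8783.
M = (21.8783)² = 478.66 ppb.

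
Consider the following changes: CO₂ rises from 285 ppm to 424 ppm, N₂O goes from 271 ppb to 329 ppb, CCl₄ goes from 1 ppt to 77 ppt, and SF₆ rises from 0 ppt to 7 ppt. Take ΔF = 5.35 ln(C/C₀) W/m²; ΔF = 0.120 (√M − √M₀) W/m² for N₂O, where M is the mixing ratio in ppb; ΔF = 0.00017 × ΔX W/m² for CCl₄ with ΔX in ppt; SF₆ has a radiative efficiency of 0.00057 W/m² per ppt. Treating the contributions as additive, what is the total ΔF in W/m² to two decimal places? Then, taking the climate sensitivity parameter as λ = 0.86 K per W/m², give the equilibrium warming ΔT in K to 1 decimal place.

ΔF = 2.34 W/m²; ΔT = 2.0 K

CO₂: 5.35 × ln(424/285) = 5.35 × ln(1.48772) = 5.35 × 0.39724 = 2.1252 W/m².
N₂O: 0.120 × (√329 − √271) = 0.120 × (18.1384 − 16.4621) = 0.120 × 1.6763 = 0.2012 W/m².
CCl₄: ΔF = 0.00017 × (77 − 1) = 0.00017 × 76 = 0.0129 W/m².
SF₆: ΔF = 0.00057 × (7 − 0) = 0.00057 × 7 = 0.0040 W/m².
Total ΔF = 2.1252 + 0.2012 + 0.0129 + 0.0040 = 2.3433 W/m².
ΔT = λ ΔF = 0.86 × 2.34 = 2.0124 K.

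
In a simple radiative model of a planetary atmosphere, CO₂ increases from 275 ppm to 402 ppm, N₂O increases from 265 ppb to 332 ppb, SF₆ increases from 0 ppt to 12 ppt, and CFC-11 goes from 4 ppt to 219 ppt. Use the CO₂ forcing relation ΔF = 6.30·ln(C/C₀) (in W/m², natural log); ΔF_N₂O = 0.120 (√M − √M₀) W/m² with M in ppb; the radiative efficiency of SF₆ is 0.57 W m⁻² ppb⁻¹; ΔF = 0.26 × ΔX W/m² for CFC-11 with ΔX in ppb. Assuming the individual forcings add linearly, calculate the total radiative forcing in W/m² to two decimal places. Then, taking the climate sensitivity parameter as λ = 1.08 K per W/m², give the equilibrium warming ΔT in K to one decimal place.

CO₂: 6.30 × ln(402/275) = 6.30 × ln(1.46182) = 6.30 × 0.37968 = 2.3920 W/m².
N₂O: 0.120 × (√332 − √265) = 0.120 × (18.2209 − 16.2788) = 0.120 × 1.9421 = 0.2331 W/m².
SF₆: Δ = 12 − 0 = 12 ppt = 0.012 ppb; ΔF = 0.57 × 0.012 = 0.0068 W/m².
CFC-11: Δ = 219 − 4 = 215 ppt = 0.215 ppb; ΔF = 0.26 × 0.215 = 0.0559 W/m².
Total ΔF = 2.3920 + 0.2331 + 0.0068 + 0.0559 = 2.6878 W/m².
ΔT = λ ΔF = 1.08 × 2.69 = 2.9052 K.

ΔF = 2.69 W/m²; ΔT = 2.9 K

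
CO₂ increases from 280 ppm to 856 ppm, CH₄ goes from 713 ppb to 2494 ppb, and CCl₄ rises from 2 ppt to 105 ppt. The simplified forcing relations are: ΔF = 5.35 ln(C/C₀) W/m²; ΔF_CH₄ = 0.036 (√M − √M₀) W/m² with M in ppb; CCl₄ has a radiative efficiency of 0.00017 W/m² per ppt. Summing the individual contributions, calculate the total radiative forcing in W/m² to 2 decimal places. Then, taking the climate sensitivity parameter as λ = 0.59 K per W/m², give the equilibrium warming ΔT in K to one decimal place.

CO₂: 5.35 × ln(856/280) = 5.35 × ln(3.05714) = 5.35 × 1.11748 = 5.9785 W/m².
CH₄: 0.036 × (√2494 − √713) = 0.036 × (49.9400 − 26.7021) = 0.036 × 23.2379 = 0.8366 W/m².
CCl₄: ΔF = 0.00017 × (105 − 2) = 0.00017 × 103 = 0.0175 W/m².
Total ΔF = 5.9785 + 0.8366 + 0.0175 = 6.8326 W/m².
ΔT = λ ΔF = 0.59 × 6.83 = 4.0297 K.

ΔF = 6.83 W/m²; ΔT = 4.0 K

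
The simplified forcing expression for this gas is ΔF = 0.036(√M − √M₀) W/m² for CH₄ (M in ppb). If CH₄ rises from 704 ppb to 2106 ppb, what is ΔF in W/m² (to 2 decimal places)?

ΔF = 0.70 W/m²

CH₄: 0.036 × (√2106 − √704) = 0.036 × (45.8912 − 26.5330) = 0.036 × 19.3582 = 0.6969 W/m².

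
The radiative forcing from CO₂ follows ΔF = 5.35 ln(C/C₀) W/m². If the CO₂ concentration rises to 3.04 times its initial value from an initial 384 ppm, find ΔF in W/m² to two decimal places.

ΔF = 5.95 W/m²

Because the forcing depends only on the ratio C/C₀, the initial concentration does not enter.
ΔF = 5.35 × ln(3.04) = 5.35 × 1.11186 = 5.9485 W/m².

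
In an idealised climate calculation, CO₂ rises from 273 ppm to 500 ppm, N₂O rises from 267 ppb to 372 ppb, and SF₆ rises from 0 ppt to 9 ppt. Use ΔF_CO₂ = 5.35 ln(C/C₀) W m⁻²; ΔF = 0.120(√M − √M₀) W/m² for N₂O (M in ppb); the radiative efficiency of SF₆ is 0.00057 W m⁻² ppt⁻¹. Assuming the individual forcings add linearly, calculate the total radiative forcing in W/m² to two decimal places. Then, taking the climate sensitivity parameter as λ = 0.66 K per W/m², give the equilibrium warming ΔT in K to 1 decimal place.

ΔF = 3.60 W/m²; ΔT = 2.4 K

CO₂: 5.35 × ln(500/273) = 5.35 × ln(1.83150) = 5.35 × 0.60514 = 3.2375 W/m².
N₂O: 0.120 × (√372 − √267) = 0.120 × (19.2873 − 16.3401) = 0.120 × 2.9472 = 0.3537 W/m².
SF₆: ΔF = 0.00057 × (9 − 0) = 0.00057 × 9 = 0.0051 W/m².
Total ΔF = 3.2375 + 0.3537 + 0.0051 = 3.5963 W/m².
ΔT = λ ΔF = 0.66 × 3.60 = 2.3760 K.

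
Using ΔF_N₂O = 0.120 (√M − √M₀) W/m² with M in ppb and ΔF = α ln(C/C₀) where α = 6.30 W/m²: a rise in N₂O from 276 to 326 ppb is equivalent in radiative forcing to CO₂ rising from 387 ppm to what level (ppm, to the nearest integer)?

C ≈ 398 ppm

N₂O forcing: 0.120 × (√326 − √276) = 0.120 × (18.0555 − 16.6132) = 0.120 × 1.4423 = 0.17308 W/m².
Set 6.30 ln(C/387) = 0.17308: ln(C/387) = 0.17308/6.30 = 0.02747, so C = 387 × e^0.02747 = 387 × 1.02785 = 397.78 ppm.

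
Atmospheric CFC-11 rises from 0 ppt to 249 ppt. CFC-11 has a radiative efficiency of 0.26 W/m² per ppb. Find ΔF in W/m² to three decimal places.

CFC-11: Δ = 249 − 0 = 249 ppt = 0.249 ppb; ΔF = 0.26 × 0.249 = 0.0647 W/m².

ΔF = 0.065 W/m²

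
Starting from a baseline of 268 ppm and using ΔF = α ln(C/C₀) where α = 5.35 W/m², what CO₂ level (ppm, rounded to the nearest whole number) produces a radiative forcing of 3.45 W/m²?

C ≈ 511 ppm

Set 5.35 ln(C/268) = 3.45, so ln(C/268) = 3.45/5.35 = 0.64486.
Then C/268 = e^0.64486 = 1.90572, giving C = 268 × 1.90572 = 510.73 ppm.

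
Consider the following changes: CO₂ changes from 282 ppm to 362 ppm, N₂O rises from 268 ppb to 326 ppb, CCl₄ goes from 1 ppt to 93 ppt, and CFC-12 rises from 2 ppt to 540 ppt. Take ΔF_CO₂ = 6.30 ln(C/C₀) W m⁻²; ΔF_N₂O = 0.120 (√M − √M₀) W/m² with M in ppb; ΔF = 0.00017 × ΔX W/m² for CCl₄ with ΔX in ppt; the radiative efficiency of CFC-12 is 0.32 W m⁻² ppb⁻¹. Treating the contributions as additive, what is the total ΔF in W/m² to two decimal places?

ΔF = 1.96 W/m²

CO₂: 6.30 × ln(362/282) = 6.30 × ln(1.28369) = 6.30 × 0.24974 = 1.5734 W/m².
N₂O: 0.120 × (√326 − √268) = 0.120 × (18.0555 − 16.3707) = 0.120 × 1.6848 = 0.2022 W/m².
CCl₄: ΔF = 0.00017 × (93 − 1) = 0.00017 × 92 = 0.0156 W/m².
CFC-12: Δ = 540 − 2 = 538 ppt = 0.538 ppb; ΔF = 0.32 × 0.538 = 0.1722 W/m².
Total ΔF = 1.5734 + 0.2022 + 0.0156 + 0.1722 = 1.9634 W/m².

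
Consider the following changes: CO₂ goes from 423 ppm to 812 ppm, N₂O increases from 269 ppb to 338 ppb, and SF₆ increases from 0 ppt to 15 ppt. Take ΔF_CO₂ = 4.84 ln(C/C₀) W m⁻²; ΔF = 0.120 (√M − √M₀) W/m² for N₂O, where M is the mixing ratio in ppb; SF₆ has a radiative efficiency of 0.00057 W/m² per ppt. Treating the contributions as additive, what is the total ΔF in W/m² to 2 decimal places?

CO₂: 4.84 × ln(812/423) = 4.84 × ln(1.91962) = 4.84 × 0.65213 = 3.1563 W/m².
N₂O: 0.120 × (√338 − √269) = 0.120 × (18.3848 − 16.4012) = 0.120 × 1.9836 = 0.2380 W/m².
SF₆: ΔF = 0.00057 × (15 − 0) = 0.00057 × 15 = 0.0086 W/m².
Total ΔF = 3.1563 + 0.2380 + 0.0086 = 3.4029 W/m².

ΔF = 3.40 W/m²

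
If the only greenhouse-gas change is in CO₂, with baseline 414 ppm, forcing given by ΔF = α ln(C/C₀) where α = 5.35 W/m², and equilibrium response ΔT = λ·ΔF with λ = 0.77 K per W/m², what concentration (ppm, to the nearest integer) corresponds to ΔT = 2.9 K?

C ≈ 837 ppm

Required forcing: ΔF = ΔT/λ = 2.9/0.77 = 3.7662 W/m².
Then ln(C/414) = ΔF/5.35 = 3.7662/5.35 = 0.70396.
So C = 414 × e^0.70396 = 414 × 2.02174 = 837.00 ppm.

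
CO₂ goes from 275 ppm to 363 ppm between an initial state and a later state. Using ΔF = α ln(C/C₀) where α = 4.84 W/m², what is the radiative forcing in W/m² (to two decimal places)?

CO₂: 4.84 × ln(363/275) = 4.84 × ln(1.32000) = 4.84 × 0.27763 = 1.3437 W/m².

ΔF = 1.34 W/m²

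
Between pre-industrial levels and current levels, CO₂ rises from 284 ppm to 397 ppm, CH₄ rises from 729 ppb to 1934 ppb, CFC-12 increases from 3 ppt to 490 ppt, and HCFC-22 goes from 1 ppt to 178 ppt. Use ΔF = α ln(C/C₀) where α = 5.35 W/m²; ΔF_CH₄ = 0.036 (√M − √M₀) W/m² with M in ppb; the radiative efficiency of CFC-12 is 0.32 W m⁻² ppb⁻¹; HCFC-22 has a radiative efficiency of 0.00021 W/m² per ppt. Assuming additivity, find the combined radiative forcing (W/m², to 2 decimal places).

CO₂: 5.35 × ln(397/284) = 5.35 × ln(1.39789) = 5.35 × 0.33496 = 1.7920 W/m².
CH₄: 0.036 × (√1934 − √729) = 0.036 × (43.9773 − 27.0000) = 0.036 × 16.9773 = 0.6112 W/m².
CFC-12: Δ = 490 − 3 = 487 ppt = 0.487 ppb; ΔF = 0.32 × 0.487 = 0.1558 W/m².
HCFC-22: ΔF = 0.00021 × (178 − 1) = 0.00021 × 177 = 0.0372 W/m².
Total ΔF = 1.7920 + 0.6112 + 0.1558 + 0.0372 = 2.5962 W/m².

ΔF = 2.60 W/m²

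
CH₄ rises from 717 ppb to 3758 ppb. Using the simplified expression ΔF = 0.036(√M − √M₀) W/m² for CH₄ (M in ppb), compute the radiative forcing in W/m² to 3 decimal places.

CH₄: 0.036 × (√3758 − √717) = 0.036 × (61.3025 − 26.7769) = 0.036 × 34.5256 = 1.2429 W/m².

ΔF = 1.243 W/m²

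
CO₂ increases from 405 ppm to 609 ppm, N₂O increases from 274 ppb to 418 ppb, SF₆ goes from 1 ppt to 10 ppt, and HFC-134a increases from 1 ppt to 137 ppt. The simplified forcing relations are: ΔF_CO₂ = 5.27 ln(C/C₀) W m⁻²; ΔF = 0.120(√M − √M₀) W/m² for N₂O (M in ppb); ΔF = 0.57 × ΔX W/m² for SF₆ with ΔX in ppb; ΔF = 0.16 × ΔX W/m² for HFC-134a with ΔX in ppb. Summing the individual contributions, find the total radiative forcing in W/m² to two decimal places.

CO₂: 5.27 × ln(609/405) = 5.27 × ln(1.50370) = 5.27 × 0.40793 = 2.1498 W/m².
N₂O: 0.120 × (√418 − √274) = 0.120 × (20.4450 − 16.5529) = 0.120 × 3.8921 = 0.4671 W/m².
SF₆: Δ = 10 − 1 = 9 ppt = 0.009 ppb; ΔF = 0.57 × 0.009 = 0.0051 W/m².
HFC-134a: Δ = 137 − 1 = 136 ppt = 0.136 ppb; ΔF = 0.16 × 0.136 = 0.0218 W/m².
Total ΔF = 2.1498 + 0.4671 + 0.0051 + 0.0218 = 2.6438 W/m².

ΔF = 2.64 W/m²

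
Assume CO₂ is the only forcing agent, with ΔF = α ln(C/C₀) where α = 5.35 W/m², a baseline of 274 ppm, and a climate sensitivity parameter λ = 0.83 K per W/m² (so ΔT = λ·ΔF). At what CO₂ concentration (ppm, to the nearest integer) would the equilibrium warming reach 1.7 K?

Required forcing: ΔF = ΔT/λ = 1.7/0.83 = 2.0482 W/m².
Then ln(C/274) = ΔF/5.35 = 2.0482/5.35 = 0.38284.
So C = 274 × e^0.38284 = 274 × 1.46644 = 401.80 ppm.

C ≈ 402 ppm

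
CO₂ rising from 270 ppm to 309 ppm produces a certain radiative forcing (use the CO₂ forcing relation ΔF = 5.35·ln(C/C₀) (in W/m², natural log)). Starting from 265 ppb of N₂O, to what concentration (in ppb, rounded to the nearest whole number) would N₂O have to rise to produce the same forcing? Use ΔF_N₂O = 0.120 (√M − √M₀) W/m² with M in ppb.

M ≈ 497 ppb

CO₂ forcing: 5.35 × ln(309/270) = 5.35 × 0.134919 = 0.72182 W/m².
Set 0.120(√M − √265) = 0.72182: √M = 0.72182/0.120 + √265 = 6.0152 + 16.2788 = 22.2940.
M = (22.2940)² = 497.02 ppb.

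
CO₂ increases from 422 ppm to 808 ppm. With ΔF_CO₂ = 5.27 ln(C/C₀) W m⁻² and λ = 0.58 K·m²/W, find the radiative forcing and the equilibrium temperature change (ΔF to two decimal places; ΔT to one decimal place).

CO₂: 5.27 × ln(808/422) = 5.27 × ln(1.91469) = 5.27 × 0.64956 = 3.4232 W/m².
ΔT = λ ΔF = 0.58 × 3.42 = 1.9836 K.

ΔF = 3.42 W/m²; ΔT = 2.0 K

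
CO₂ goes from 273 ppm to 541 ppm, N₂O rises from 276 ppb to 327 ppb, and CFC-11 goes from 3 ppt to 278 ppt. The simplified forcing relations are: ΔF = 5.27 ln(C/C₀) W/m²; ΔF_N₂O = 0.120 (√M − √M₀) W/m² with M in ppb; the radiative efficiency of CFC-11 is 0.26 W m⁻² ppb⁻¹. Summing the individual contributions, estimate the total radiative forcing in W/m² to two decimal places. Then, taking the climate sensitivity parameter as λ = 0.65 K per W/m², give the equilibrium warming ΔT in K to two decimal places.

ΔF = 3.85 W/m²; ΔT = 2.50 K

CO₂: 5.27 × ln(541/273) = 5.27 × ln(1.98168) = 5.27 × 0.68394 = 3.6044 W/m².
N₂O: 0.120 × (√327 − √276) = 0.120 × (18.0831 − 16.6132) = 0.120 × 1.4699 = 0.1764 W/m².
CFC-11: Δ = 278 − 3 = 275 ppt = 0.275 ppb; ΔF = 0.26 × 0.275 = 0.0715 W/m².
Total ΔF = 3.6044 + 0.1764 + 0.0715 = 3.8523 W/m².
ΔT = λ ΔF = 0.65 × 3.85 = 2.5025 K.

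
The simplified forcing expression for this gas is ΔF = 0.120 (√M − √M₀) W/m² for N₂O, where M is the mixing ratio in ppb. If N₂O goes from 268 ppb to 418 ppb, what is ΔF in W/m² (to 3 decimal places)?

ΔF = 0.489 W/m²

N₂O: 0.120 × (√418 − √268) = 0.120 × (20.4450 − 16.3707) = 0.120 × 4.0743 = 0.4889 W/m².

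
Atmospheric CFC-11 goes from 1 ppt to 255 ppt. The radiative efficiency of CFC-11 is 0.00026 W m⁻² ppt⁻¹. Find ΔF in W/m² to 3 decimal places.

CFC-11: ΔF = 0.00026 × (255 − 1) = 0.00026 × 254 = 0.0660 W/m².

ΔF = 0.066 W/m²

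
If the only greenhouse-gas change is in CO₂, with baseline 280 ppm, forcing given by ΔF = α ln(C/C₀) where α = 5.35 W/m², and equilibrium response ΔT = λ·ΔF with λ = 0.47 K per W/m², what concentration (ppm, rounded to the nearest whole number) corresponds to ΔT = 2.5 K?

Required forcing: ΔF = ΔT/λ = 2.5/0.47 = 5.3191 W/m².
Then ln(C/280) = ΔF/5.35 = 5.3191/5.35 = 0.99422.
So C = 280 × e^0.99422 = 280 × 2.70262 = 756.73 ppm.

C ≈ 757 ppm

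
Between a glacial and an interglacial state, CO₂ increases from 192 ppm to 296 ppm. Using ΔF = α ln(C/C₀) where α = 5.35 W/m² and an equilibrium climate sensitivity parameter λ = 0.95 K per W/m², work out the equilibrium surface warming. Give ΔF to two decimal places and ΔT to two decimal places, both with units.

CO₂: 5.35 × ln(296/192) = 5.35 × ln(1.54167) = 5.35 × 0.43287 = 2.3159 W/m².
ΔT = λ ΔF = 0.95 × 2.32 = 2.2040 K.

ΔF = 2.32 W/m²; ΔT = 2.20 K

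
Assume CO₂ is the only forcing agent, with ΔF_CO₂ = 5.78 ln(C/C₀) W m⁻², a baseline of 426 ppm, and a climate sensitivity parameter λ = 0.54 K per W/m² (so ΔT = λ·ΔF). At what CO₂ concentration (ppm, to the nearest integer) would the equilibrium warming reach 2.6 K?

C ≈ 980 ppm

Required forcing: ΔF = ΔT/λ = 2.6/0.54 = 4.8148 W/m².
Then ln(C/426) = ΔF/5.78 = 4.8148/5.78 = 0.83301.
So C = 426 × e^0.83301 = 426 × 2.30023 = 979.90 ppm.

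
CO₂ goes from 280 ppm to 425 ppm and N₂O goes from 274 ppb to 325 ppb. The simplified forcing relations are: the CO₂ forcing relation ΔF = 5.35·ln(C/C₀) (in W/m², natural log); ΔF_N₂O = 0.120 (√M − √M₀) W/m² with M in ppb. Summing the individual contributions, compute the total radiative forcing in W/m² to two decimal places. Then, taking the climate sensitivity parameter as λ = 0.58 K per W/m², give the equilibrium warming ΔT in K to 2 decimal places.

CO₂: 5.35 × ln(425/280) = 5.35 × ln(1.51786) = 5.35 × 0.41730 = 2.2326 W/m².
N₂O: 0.120 × (√325 − √274) = 0.120 × (18.0278 − 16.5529) = 0.120 × 1.4749 = 0.1770 W/m².
Total ΔF = 2.2326 + 0.1770 = 2.4096 W/m².
ΔT = λ ΔF = 0.58 × 2.41 = 1.3978 K.

ΔF = 2.41 W/m²; ΔT = 1.40 K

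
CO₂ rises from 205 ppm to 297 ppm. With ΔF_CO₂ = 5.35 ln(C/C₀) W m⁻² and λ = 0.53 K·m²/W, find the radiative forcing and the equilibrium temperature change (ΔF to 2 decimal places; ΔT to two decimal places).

CO₂: 5.35 × ln(297/205) = 5.35 × ln(1.44878) = 5.35 × 0.37072 = 1.9834 W/m².
ΔT = λ ΔF = 0.53 × 1.98 = 1.0494 K.

ΔF = 1.98 W/m²; ΔT = 1.05 K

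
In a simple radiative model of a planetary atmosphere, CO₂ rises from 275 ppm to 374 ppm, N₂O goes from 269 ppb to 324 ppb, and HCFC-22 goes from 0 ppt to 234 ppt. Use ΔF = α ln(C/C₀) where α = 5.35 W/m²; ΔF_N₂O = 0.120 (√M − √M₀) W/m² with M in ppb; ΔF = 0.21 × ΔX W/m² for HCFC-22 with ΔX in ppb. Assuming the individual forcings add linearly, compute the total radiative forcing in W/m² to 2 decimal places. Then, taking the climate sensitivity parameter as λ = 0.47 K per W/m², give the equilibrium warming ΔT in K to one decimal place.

CO₂: 5.35 × ln(374/275) = 5.35 × ln(1.36000) = 5.35 × 0.30748 = 1.6450 W/m².
N₂O: 0.120 × (√324 − √269) = 0.120 × (18.0000 − 16.4012) = 0.120 × 1.5988 = 0.1919 W/m².
HCFC-22: Δ = 234 − 0 = 234 ppt = 0.234 ppb; ΔF = 0.21 × 0.234 = 0.0491 W/m².
Total ΔF = 1.6450 + 0.1919 + 0.0491 = 1.8860 W/m².
ΔT = λ ΔF = 0.47 × 1.89 = 0.8883 K.

ΔF = 1.89 W/m²; ΔT = 0.9 K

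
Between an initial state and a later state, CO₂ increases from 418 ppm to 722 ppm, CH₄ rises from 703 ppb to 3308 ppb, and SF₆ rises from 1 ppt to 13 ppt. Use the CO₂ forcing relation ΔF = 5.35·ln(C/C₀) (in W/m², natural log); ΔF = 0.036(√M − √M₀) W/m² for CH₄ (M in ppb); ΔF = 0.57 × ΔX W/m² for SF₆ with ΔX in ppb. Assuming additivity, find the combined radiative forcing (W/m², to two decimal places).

CO₂: 5.35 × ln(722/418) = 5.35 × ln(1.72727) = 5.35 × 0.54654 = 2.9240 W/m².
CH₄: 0.036 × (√3308 − √703) = 0.036 × (57.5152 − 26.5141) = 0.036 × 31.0011 = 1.1160 W/m².
SF₆: Δ = 13 − 1 = 12 ppt = 0.012 ppb; ΔF = 0.57 × 0.012 = 0.0068 W/m².
Total ΔF = 2.9240 + 1.1160 + 0.0068 = 4.0468 W/m².

ΔF = 4.05 W/m²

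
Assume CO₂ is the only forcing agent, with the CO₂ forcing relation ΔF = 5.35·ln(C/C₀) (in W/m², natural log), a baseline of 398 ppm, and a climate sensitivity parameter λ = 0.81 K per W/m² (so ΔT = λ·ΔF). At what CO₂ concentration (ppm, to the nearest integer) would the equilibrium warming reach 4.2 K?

Required forcing: ΔF = ΔT/λ = 4.2/0.81 = 5.1852 W/m².
Then ln(C/398) = ΔF/5.35 = 5.1852/5.35 = 0.96920.
So C = 398 × e^0.96920 = 398 × 2.63583 = 1049.06 ppm.

C ≈ 1049 ppm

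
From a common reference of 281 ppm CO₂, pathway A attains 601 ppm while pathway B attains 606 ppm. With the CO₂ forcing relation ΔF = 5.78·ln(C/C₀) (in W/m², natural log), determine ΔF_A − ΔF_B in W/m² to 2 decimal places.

ΔF_A = 5.78 ln(601/281) = 5.78 × 0.76024 = 4.3942 W/m².
ΔF_B = 5.78 ln(606/281) = 5.78 × 0.76853 = 4.4421 W/m².
Difference: 4.3942 − 4.4421 = -0.0479 W/m².

ΔF_A − ΔF_B = -0.05 W/m²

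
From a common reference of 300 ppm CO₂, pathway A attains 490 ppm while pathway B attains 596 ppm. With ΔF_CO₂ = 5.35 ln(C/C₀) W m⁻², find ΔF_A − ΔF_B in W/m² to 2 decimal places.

ΔF_A = 5.35 ln(490/300) = 5.35 × 0.49062 = 2.6248 W/m².
ΔF_B = 5.35 ln(596/300) = 5.35 × 0.68646 = 3.6726 W/m².
Difference: 2.6248 − 3.6726 = -1.0478 W/m².

ΔF_A − ΔF_B = -1.05 W/m²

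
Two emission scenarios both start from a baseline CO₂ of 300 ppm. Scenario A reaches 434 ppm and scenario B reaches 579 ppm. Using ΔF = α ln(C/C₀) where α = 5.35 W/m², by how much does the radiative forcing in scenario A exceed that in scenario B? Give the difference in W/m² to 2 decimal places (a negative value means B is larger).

ΔF_A = 5.35 ln(434/300) = 5.35 × 0.36926 = 1.9755 W/m².
ΔF_B = 5.35 ln(579/300) = 5.35 × 0.65752 = 3.5177 W/m².
Difference: 1.9755 − 3.5177 = -1.5422 W/m².

ΔF_A − ΔF_B = -1.54 W/m²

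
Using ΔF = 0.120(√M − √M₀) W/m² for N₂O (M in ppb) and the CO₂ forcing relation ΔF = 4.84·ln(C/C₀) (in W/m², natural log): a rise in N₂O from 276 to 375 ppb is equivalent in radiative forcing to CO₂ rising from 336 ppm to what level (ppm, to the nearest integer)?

N₂O forcing: 0.120 × (√375 − √276) = 0.120 × (19.3649 − 16.6132) = 0.120 × 2.7517 = 0.33020 W/m².
Set 4.84 ln(C/336) = 0.33020: ln(C/336) = 0.33020/4.84 = 0.06822, so C = 336 × e^0.06822 = 336 × 1.07060 = 359.72 ppm.

C ≈ 360 ppm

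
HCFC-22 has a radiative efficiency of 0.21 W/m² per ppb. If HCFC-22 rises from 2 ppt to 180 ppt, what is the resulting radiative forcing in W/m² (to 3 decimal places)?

ΔF = 0.037 W/m²

HCFC-22: Δ = 180 − 2 = 178 ppt = 0.178 ppb; ΔF = 0.21 × 0.178 = 0.0374 W/m².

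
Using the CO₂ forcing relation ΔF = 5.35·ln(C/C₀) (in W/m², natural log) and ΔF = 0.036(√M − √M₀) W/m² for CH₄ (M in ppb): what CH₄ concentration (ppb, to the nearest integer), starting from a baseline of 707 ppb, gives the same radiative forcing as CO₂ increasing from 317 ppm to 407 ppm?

M ≈ 4061 ppb

CO₂ forcing: 5.35 × ln(407/317) = 5.35 × 0.249911 = 1.33702 W/m².
Set 0.036(√M − √707) = 1.33702: √M = 1.33702/0.036 + √707 = 37.1394 + 26.5895 = 63.7289.
M = (63.7289)² = 4061.37 ppb.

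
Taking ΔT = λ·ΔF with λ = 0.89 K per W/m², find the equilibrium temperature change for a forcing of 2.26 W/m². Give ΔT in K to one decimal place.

ΔT = 2.0 K

ΔT = λ ΔF = 0.89 × 2.26 = 2.0114 K.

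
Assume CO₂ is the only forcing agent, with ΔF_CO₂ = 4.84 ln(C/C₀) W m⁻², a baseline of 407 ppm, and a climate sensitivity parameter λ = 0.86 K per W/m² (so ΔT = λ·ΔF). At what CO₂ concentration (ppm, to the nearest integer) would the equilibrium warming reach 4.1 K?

C ≈ 1090 ppm

Required forcing: ΔF = ΔT/λ = 4.1/0.86 = 4.7674 W/m².
Then ln(C/407) = ΔF/4.84 = 4.7674/4.84 = 0.98500.
So C = 407 × e^0.98500 = 407 × 2.67781 = 1089.87 ppm.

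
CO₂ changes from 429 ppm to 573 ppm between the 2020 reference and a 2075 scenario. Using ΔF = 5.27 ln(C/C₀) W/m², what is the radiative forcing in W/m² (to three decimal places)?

ΔF = 1.525 W/m²

CO₂: 5.27 × ln(573/429) = 5.27 × ln(1.33566) = 5.27 × 0.28943 = 1.5253 W/m².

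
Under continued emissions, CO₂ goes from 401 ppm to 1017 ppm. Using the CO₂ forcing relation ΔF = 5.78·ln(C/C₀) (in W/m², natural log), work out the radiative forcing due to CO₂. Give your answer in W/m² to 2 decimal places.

ΔF = 5.38 W/m²

CO₂: 5.78 × ln(1017/401) = 5.78 × ln(2.53616) = 5.78 × 0.93065 = 5.3792 W/m².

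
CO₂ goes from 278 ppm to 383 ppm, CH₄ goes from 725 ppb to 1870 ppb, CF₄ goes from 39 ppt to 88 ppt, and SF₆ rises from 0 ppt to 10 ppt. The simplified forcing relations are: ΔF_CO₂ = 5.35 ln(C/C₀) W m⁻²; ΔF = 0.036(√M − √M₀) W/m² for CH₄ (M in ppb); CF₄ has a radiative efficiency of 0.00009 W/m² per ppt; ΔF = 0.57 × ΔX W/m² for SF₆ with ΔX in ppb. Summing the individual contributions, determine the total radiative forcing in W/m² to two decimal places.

ΔF = 2.31 W/m²

CO₂: 5.35 × ln(383/278) = 5.35 × ln(1.37770) = 5.35 × 0.32042 = 1.7142 W/m².
CH₄: 0.036 × (√1870 − √725) = 0.036 × (43.2435 − 26.9258) = 0.036 × 16.3177 = 0.5874 W/m².
CF₄: ΔF = 0.00009 × (88 − 39) = 0.00009 × 49 = 0.0044 W/m².
SF₆: Δ = 10 − 0 = 10 ppt = 0.010 ppb; ΔF = 0.57 × 0.010 = 0.0057 W/m².
Total ΔF = 1.7142 + 0.5874 + 0.0044 + 0.0057 = 2.3117 W/m².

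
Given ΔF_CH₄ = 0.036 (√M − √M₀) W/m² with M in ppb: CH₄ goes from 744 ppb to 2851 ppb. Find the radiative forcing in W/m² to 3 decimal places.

CH₄: 0.036 × (√2851 − √744) = 0.036 × (53.3948 − 27.2764) = 0.036 × 26.1184 = 0.9403 W/m².

ΔF = 0.940 W/m²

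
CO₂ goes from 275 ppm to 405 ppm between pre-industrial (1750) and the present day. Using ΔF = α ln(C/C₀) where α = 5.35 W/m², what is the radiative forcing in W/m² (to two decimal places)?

CO₂: 5.35 × ln(405/275) = 5.35 × ln(1.47273) = 5.35 × 0.38712 = 2.0711 W/m².

ΔF = 2.07 W/m²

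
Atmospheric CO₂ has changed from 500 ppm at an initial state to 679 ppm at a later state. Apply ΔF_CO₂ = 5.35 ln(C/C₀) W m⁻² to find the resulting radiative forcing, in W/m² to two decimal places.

CO₂: 5.35 × ln(679/500) = 5.35 × ln(1.35800) = 5.35 × 0.30601 = 1.6372 W/m².

ΔF = 1.64 W/m²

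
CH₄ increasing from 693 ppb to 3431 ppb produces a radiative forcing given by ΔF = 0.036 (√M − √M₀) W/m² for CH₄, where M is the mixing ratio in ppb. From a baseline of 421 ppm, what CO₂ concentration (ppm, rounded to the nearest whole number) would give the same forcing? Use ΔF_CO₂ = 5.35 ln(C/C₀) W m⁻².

C ≈ 523 ppm

CH₄ forcing: 0.036 × (√3431 − √693) = 0.036 × (58.5747 − 26.3249) = 0.036 × 32.2498 = 1.16099 W/m².
Set 5.35 ln(C/421) = 1.16099: ln(C/421) = 1.16099/5.35 = 0.21701, so C = 421 × e^0.21701 = 421 × 1.24236 = 523.03 ppm.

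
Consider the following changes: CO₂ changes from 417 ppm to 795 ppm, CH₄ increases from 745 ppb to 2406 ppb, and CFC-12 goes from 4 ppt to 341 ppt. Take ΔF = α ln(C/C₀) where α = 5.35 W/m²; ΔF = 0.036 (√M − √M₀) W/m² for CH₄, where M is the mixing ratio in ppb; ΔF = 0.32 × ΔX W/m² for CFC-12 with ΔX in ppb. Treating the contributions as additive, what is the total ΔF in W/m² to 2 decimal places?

CO₂: 5.35 × ln(795/417) = 5.35 × ln(1.90647) = 5.35 × 0.64525 = 3.4521 W/m².
CH₄: 0.036 × (√2406 − √745) = 0.036 × (49.0510 − 27.2947) = 0.036 × 21.7563 = 0.7832 W/m².
CFC-12: Δ = 341 − 4 = 337 ppt = 0.337 ppb; ΔF = 0.32 × 0.337 = 0.1078 W/m².
Total ΔF = 3.4521 + 0.7832 + 0.1078 = 4.3431 W/m².

ΔF = 4.34 W/m²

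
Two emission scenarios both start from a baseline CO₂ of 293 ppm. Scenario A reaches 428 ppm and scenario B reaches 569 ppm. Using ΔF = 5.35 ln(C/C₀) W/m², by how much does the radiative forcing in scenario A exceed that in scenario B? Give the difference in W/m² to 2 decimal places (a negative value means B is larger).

ΔF_A = 5.35 ln(428/293) = 5.35 × 0.37895 = 2.0274 W/m².
ΔF_B = 5.35 ln(569/293) = 5.35 × 0.66371 = 3.5508 W/m².
Difference: 2.0274 − 3.5508 = -1.5234 W/m².

ΔF_A − ΔF_B = -1.52 W/m²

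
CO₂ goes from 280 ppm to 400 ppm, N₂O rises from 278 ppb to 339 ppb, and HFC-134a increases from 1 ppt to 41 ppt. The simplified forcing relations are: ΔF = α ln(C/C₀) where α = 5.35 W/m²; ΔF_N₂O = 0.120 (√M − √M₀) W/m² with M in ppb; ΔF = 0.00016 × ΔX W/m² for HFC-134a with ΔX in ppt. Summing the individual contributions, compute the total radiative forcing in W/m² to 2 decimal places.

CO₂: 5.35 × ln(400/280) = 5.35 × ln(1.42857) = 5.35 × 0.35667 = 1.9082 W/m².
N₂O: 0.120 × (√339 − √278) = 0.120 × (18.4120 − 16.6733) = 0.120 × 1.7387 = 0.2086 W/m².
HFC-134a: ΔF = 0.00016 × (41 − 1) = 0.00016 × 40 = 0.0064 W/m².
Total ΔF = 1.9082 + 0.2086 + 0.0064 = 2.1232 W/m².

ΔF = 2.12 W/m²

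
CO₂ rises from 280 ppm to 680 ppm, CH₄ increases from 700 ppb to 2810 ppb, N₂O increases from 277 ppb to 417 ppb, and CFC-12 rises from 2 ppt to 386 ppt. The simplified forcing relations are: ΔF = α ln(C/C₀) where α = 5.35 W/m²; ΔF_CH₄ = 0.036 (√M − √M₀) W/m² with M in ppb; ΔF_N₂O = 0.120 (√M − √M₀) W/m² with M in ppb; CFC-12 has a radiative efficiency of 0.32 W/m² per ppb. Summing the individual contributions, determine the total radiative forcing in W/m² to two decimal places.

CO₂: 5.35 × ln(680/280) = 5.35 × ln(2.42857) = 5.35 × 0.88730 = 4.7471 W/m².
CH₄: 0.036 × (√2810 − √700) = 0.036 × (53.0094 − 26.4575) = 0.036 × 26.5519 = 0.9559 W/m².
N₂O: 0.120 × (√417 − √277) = 0.120 × (20.4206 − 16.6433) = 0.120 × 3.7773 = 0.4533 W/m².
CFC-12: Δ = 386 − 2 = 384 ppt = 0.384 ppb; ΔF = 0.32 × 0.384 = 0.1229 W/m².
Total ΔF = 4.7471 + 0.9559 + 0.4533 + 0.1229 = 6.2792 W/m².

ΔF = 6.28 W/m²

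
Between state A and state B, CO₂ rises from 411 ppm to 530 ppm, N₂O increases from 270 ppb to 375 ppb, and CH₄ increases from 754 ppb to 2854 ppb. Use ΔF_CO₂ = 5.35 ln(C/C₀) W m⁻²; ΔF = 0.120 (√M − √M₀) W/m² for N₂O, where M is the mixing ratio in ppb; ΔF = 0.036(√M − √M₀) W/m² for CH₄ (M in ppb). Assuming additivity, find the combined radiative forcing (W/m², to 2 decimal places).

ΔF = 2.65 W/m²

CO₂: 5.35 × ln(530/411) = 5.35 × ln(1.28954) = 5.35 × 0.25429 = 1.3605 W/m².
N₂O: 0.120 × (√375 − √270) = 0.120 × (19.3649 − 16.4317) = 0.120 × 2.9332 = 0.3520 W/m².
CH₄: 0.036 × (√2854 − √754) = 0.036 × (53.4228 − 27.4591) = 0.036 × 25.9637 = 0.9347 W/m².
Total ΔF = 1.3605 + 0.3520 + 0.9347 = 2.6472 W/m².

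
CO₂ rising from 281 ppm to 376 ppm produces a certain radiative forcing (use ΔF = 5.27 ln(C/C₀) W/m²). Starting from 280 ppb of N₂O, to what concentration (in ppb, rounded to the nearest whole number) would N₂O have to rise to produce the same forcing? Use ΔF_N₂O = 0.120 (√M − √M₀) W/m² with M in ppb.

M ≈ 872 ppb

CO₂ forcing: 5.27 × ln(376/281) = 5.27 × 0.291234 = 1.53480 W/m².
Set 0.120(√M − √280) = 1.53480: √M = 1.53480/0.120 + √280 = 12.7900 + 16.7332 = 29.5232.
M = (29.5232)² = 871.62 ppb.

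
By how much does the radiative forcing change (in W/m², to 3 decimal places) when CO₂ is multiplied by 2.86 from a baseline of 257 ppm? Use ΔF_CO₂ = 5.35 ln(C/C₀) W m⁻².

ΔF = 5.622 W/m²

Because the forcing depends only on the ratio C/C₀, the initial concentration does not enter.
ΔF = 5.35 × ln(2.86) = 5.35 × 1.05082 = 5.6219 W/m².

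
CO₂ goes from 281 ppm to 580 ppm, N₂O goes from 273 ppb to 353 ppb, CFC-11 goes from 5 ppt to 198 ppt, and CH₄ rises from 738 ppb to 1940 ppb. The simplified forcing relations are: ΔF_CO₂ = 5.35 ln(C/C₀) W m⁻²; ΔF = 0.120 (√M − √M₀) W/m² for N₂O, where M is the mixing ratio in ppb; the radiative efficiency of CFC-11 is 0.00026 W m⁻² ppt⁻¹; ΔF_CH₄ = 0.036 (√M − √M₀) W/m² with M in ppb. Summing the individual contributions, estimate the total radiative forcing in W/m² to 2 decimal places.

CO₂: 5.35 × ln(580/281) = 5.35 × ln(2.06406) = 5.35 × 0.72467 = 3.8770 W/m².
N₂O: 0.120 × (√353 − √273) = 0.120 × (18.7883 − 16.5227) = 0.120 × 2.2656 = 0.2719 W/m².
CFC-11: ΔF = 0.00026 × (198 − 5) = 0.00026 × 193 = 0.0502 W/m².
CH₄: 0.036 × (√1940 − √738) = 0.036 × (44.0454 − 27.1662) = 0.036 × 16.8792 = 0.6077 W/m².
Total ΔF = 3.8770 + 0.2719 + 0.0502 + 0.6077 = 4.8068 W/m².

ΔF = 4.81 W/m²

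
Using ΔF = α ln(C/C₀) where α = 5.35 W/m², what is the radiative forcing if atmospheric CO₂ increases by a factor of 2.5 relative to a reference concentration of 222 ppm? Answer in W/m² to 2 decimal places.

Because the forcing depends only on the ratio C/C₀, the initial concentration does not enter.
ΔF = 5.35 × ln(2.5) = 5.35 × 0.91629 = 4.9022 W/m².

ΔF = 4.90 W/m²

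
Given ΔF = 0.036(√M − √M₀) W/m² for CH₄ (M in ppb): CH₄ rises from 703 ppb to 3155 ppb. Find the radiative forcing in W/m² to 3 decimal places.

CH₄: 0.036 × (√3155 − √703) = 0.036 × (56.1694 − 26.5141) = 0.036 × 29.6553 = 1.0676 W/m².

ΔF = 1.068 W/m²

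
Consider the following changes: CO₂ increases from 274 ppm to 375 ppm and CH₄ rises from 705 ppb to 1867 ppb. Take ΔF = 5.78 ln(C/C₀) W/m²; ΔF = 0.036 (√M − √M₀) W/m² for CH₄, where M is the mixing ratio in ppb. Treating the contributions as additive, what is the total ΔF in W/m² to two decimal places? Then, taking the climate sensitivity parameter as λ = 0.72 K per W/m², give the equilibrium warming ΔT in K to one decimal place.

CO₂: 5.78 × ln(375/274) = 5.78 × ln(1.36861) = 5.78 × 0.31380 = 1.8138 W/m².
CH₄: 0.036 × (√1867 − √705) = 0.036 × (43.2088 − 26.5518) = 0.036 × 16.6570 = 0.5997 W/m².
Total ΔF = 1.8138 + 0.5997 = 2.4135 W/m².
ΔT = λ ΔF = 0.72 × 2.41 = 1.7352 K.

ΔF = 2.41 W/m²; ΔT = 1.7 K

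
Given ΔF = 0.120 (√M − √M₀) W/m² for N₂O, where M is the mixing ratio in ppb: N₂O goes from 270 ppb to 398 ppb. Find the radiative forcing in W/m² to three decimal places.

N₂O: 0.120 × (√398 − √270) = 0.120 × (19.9499 − 16.4317) = 0.120 × 3.5182 = 0.4222 W/m².

ΔF = 0.422 W/m²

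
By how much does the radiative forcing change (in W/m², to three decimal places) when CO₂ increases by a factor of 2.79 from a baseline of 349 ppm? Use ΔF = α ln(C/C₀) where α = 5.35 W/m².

ΔF = 5.489 W/m²

ΔF = 5.35 × ln(2.79) = 5.35 × 1.02604 = 5.4893 W/m².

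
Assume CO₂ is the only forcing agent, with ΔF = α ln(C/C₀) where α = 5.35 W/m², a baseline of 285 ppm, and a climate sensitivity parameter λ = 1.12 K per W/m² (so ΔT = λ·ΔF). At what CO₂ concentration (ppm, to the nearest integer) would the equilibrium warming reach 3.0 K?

C ≈ 470 ppm

Required forcing: ΔF = ΔT/λ = 3.0/1.12 = 2.6786 W/m².
Then ln(C/285) = ΔF/5.35 = 2.6786/5.35 = 0.50067.
So C = 285 × e^0.50067 = 285 × 1.64983 = 470.20 ppm.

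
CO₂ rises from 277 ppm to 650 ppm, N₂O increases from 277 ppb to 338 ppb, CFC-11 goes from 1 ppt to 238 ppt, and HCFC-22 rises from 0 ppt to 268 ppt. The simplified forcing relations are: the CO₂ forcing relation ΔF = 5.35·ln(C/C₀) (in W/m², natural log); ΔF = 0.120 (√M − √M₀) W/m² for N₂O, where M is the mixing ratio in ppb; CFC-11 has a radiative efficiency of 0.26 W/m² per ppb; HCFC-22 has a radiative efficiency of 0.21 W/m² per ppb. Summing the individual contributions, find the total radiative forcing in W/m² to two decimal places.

ΔF = 4.89 W/m²

CO₂: 5.35 × ln(650/277) = 5.35 × ln(2.34657) = 5.35 × 0.85295 = 4.5633 W/m².
N₂O: 0.120 × (√338 − √277) = 0.120 × (18.3848 − 16.6433) = 0.120 × 1.7415 = 0.2090 W/m².
CFC-11: Δ = 238 − 1 = 237 ppt = 0.237 ppb; ΔF = 0.26 × 0.237 = 0.0616 W/m².
HCFC-22: Δ = 268 − 0 = 268 ppt = 0.268 ppb; ΔF = 0.21 × 0.268 = 0.0563 W/m².
Total ΔF = 4.5633 + 0.2090 + 0.0616 + 0.0563 = 4.8902 W/m².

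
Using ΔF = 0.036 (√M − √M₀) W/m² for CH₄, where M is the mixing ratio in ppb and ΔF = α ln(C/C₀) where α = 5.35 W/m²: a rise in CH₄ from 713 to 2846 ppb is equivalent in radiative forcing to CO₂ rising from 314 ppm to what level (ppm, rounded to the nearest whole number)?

C ≈ 376 ppm

CH₄ forcing: 0.036 × (√2846 − √713) = 0.036 × (53.3479 − 26.7021) = 0.036 × 26.6458 = 0.95925 W/m².
Set 5.35 ln(C/314) = 0.95925: ln(C/314) = 0.95925/5.35 = 0.17930, so C = 314 × e^0.17930 = 314 × 1.19638 = 375.66 ppm.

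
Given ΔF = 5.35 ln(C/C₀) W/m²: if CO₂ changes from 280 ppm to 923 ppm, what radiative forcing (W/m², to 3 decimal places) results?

CO₂: 5.35 × ln(923/280) = 5.35 × ln(3.29643) = 5.35 × 1.19284 = 6.3817 W/m².

ΔF = 6.382 W/m²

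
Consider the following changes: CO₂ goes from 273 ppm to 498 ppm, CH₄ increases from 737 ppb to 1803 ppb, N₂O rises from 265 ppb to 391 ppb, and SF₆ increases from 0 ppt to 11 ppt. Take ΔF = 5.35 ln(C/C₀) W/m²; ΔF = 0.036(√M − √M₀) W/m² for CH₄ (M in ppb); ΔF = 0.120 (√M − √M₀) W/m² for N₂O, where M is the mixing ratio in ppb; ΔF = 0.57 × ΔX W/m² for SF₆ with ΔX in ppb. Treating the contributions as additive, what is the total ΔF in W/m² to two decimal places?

ΔF = 4.19 W/m²

CO₂: 5.35 × ln(498/273) = 5.35 × ln(1.82418) = 5.35 × 0.60113 = 3.2160 W/m².
CH₄: 0.036 × (√1803 − √737) = 0.036 × (42.4617 − 27.1477) = 0.036 × 15.3140 = 0.5513 W/m².
N₂O: 0.120 × (√391 − √265) = 0.120 × (19.7737 − 16.2788) = 0.120 × 3.4949 = 0.4194 W/m².
SF₆: Δ = 11 − 0 = 11 ppt = 0.011 ppb; ΔF = 0.57 × 0.011 = 0.0063 W/m².
Total ΔF = 3.2160 + 0.5513 + 0.4194 + 0.0063 = 4.1930 W/m².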